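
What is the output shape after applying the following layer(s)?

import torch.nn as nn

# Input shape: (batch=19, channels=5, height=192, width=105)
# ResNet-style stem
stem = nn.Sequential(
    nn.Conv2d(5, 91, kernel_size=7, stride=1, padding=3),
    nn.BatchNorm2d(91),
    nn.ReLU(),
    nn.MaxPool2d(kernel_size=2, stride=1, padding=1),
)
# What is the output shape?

Input shape: (19, 5, 192, 105)
  -> after Conv2d 7x7 stride=1: (19, 91, 192, 105)
Output shape: (19, 91, 193, 106)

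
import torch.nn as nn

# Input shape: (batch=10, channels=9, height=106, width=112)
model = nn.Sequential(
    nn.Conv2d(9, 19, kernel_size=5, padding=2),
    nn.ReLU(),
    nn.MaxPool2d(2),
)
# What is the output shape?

Input shape: (10, 9, 106, 112)
  -> after Conv2d: (10, 19, 106, 112)
  -> after ReLU: (10, 19, 106, 112)
Output shape: (10, 19, 53, 56)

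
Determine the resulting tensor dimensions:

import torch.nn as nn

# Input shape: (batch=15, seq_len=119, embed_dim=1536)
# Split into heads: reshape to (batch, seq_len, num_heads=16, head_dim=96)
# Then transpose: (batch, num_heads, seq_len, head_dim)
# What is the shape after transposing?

Input shape: (15, 119, 1536)
  -> after reshape: (15, 119, 16, 96)
Output shape: (15, 16, 119, 96)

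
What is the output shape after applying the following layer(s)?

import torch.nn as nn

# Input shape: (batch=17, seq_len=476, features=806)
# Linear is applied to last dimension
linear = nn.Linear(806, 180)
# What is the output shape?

Input shape: (17, 476, 806)
Output shape: (17, 476, 180)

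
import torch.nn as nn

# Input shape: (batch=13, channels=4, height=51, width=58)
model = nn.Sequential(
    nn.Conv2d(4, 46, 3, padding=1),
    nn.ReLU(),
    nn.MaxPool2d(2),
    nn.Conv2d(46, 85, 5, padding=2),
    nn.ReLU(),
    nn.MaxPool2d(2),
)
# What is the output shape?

Input shape: (13, 4, 51, 58)
  -> after first Conv2d: (13, 46, 51, 58)
  -> after first MaxPool2d: (13, 46, 25, 29)
  -> after second Conv2d: (13, 85, 25, 29)
Output shape: (13, 85, 12, 14)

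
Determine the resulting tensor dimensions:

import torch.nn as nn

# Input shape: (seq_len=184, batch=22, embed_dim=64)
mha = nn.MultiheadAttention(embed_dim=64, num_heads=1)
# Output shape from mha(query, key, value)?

Input shape: (184, 22, 64)
Output shape: (184, 22, 64)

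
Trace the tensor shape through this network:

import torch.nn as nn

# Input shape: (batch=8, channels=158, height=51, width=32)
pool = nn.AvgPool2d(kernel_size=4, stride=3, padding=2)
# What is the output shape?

Input shape: (8, 158, 51, 32)
Output shape: (8, 158, 18, 11)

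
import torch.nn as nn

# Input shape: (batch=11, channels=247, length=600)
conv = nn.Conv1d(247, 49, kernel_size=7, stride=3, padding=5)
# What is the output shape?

Input shape: (11, 247, 600)
Output shape: (11, 49, 202)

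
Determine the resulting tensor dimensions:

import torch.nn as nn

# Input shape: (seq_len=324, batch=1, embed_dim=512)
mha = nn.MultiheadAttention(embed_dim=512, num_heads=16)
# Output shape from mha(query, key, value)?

Input shape: (324, 1, 512)
Output shape: (324, 1, 512)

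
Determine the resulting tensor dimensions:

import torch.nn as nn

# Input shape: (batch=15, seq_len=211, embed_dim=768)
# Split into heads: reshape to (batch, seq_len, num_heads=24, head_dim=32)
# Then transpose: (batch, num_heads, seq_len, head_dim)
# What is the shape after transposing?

Input shape: (15, 211, 768)
  -> after reshape: (15, 211, 24, 32)
Output shape: (15, 24, 211, 32)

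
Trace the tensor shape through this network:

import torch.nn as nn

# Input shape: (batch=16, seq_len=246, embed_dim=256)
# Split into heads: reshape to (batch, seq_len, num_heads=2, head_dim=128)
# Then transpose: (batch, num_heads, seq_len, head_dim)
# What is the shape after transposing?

Input shape: (16, 246, 256)
  -> after reshape: (16, 246, 2, 128)
Output shape: (16, 2, 246, 128)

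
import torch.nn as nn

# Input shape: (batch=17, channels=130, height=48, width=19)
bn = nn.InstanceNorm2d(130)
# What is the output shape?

Input shape: (17, 130, 48, 19)
Output shape: (17, 130, 48, 19)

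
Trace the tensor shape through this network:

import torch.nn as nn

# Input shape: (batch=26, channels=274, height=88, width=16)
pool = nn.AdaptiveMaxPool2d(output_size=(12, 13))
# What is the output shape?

Input shape: (26, 274, 88, 16)
Output shape: (26, 274, 12, 13)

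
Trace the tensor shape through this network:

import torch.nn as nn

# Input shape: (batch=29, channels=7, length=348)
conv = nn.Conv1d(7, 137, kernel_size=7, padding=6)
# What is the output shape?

Input shape: (29, 7, 348)
Output shape: (29, 137, 354)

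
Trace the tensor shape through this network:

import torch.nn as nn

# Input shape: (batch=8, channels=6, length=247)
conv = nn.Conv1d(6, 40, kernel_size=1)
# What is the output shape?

Input shape: (8, 6, 247)
Output shape: (8, 40, 247)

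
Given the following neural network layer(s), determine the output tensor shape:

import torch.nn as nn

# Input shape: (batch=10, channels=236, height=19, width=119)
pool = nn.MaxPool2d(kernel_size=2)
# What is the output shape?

Input shape: (10, 236, 19, 119)
Output shape: (10, 236, 9, 59)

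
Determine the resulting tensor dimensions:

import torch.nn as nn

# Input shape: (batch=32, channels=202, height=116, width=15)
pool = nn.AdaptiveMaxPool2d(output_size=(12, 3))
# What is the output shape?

Input shape: (32, 202, 116, 15)
Output shape: (32, 202, 12, 3)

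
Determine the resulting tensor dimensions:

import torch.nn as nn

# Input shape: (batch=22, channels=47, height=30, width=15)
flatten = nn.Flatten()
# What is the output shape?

Input shape: (22, 47, 30, 15)
Output shape: (22, 21150)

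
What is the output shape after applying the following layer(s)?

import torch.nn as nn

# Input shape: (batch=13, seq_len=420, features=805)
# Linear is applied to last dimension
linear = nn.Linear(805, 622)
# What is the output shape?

Input shape: (13, 420, 805)
Output shape: (13, 420, 622)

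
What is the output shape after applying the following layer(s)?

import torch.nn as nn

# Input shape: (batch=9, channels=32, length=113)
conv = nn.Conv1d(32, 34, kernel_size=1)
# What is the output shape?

Input shape: (9, 32, 113)
Output shape: (9, 34, 113)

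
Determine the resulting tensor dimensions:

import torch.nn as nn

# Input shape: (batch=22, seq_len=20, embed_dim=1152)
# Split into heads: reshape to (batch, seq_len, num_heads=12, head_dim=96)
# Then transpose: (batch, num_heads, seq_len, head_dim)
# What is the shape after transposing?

Input shape: (22, 20, 1152)
  -> after reshape: (22, 20, 12, 96)
Output shape: (22, 12, 20, 96)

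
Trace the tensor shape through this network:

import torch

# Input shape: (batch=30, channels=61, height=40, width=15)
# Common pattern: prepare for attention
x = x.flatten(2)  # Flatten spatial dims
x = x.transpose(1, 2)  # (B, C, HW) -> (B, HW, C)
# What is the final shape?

Input shape: (30, 61, 40, 15)
  -> after flatten(2): (30, 61, 600)
Output shape: (30, 600, 61)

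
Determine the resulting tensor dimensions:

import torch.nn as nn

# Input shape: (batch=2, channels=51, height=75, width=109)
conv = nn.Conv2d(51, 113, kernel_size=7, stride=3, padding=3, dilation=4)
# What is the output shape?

Input shape: (2, 51, 75, 109)
Output shape: (2, 113, 19, 31)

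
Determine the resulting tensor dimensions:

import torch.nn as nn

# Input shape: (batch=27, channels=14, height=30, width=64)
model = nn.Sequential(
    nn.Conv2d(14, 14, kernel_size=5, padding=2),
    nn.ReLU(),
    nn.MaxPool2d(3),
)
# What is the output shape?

Input shape: (27, 14, 30, 64)
  -> after Conv2d: (27, 14, 30, 64)
  -> after ReLU: (27, 14, 30, 64)
Output shape: (27, 14, 10, 21)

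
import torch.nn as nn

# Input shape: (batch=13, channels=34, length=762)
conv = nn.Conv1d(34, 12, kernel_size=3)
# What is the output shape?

Input shape: (13, 34, 762)
Output shape: (13, 12, 760)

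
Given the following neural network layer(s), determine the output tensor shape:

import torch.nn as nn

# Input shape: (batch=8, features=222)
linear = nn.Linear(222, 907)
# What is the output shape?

Input shape: (8, 222)
Output shape: (8, 907)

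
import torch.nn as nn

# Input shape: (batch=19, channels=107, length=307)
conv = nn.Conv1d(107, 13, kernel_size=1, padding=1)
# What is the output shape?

Input shape: (19, 107, 307)
Output shape: (19, 13, 309)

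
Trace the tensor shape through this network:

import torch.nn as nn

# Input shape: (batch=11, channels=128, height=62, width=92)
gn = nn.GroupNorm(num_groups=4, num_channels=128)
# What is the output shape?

Input shape: (11, 128, 62, 92)
Output shape: (11, 128, 62, 92)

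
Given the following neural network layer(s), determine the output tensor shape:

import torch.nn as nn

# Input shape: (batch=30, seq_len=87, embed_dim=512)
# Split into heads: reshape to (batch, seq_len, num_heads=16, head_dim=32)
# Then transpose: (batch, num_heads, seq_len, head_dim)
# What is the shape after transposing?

Input shape: (30, 87, 512)
  -> after reshape: (30, 87, 16, 32)
Output shape: (30, 16, 87, 32)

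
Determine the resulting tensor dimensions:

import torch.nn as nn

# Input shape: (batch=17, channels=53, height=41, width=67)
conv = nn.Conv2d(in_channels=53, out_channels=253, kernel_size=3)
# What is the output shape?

Input shape: (17, 53, 41, 67)
Output shape: (17, 253, 39, 65)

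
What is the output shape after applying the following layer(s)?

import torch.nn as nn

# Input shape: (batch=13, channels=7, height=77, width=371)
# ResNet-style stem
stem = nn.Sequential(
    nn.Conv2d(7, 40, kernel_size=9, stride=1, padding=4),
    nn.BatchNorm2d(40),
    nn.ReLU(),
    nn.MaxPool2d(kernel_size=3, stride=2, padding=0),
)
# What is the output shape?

Input shape: (13, 7, 77, 371)
  -> after Conv2d 9x9 stride=1: (13, 40, 77, 371)
Output shape: (13, 40, 38, 185)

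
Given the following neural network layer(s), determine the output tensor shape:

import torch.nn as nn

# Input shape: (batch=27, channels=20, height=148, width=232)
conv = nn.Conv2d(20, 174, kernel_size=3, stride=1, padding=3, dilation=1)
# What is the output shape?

Input shape: (27, 20, 148, 232)
Output shape: (27, 174, 152, 236)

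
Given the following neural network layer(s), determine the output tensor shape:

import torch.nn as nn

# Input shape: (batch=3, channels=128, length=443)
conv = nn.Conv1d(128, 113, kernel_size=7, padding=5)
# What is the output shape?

Input shape: (3, 128, 443)
Output shape: (3, 113, 447)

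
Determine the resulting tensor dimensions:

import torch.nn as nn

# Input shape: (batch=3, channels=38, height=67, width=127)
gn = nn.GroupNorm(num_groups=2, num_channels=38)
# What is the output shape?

Input shape: (3, 38, 67, 127)
Output shape: (3, 38, 67, 127)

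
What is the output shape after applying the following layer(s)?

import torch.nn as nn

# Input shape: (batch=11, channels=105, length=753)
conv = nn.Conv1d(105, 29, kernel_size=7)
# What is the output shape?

Input shape: (11, 105, 753)
Output shape: (11, 29, 747)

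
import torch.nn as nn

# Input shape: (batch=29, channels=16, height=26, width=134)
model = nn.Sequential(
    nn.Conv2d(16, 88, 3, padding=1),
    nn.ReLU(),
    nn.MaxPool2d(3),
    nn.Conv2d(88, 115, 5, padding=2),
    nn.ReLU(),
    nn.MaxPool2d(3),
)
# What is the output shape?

Input shape: (29, 16, 26, 134)
  -> after first Conv2d: (29, 88, 26, 134)
  -> after first MaxPool2d: (29, 88, 8, 44)
  -> after second Conv2d: (29, 115, 8, 44)
Output shape: (29, 115, 2, 14)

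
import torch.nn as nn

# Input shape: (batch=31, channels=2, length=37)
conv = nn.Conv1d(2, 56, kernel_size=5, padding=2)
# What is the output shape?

Input shape: (31, 2, 37)
Output shape: (31, 56, 37)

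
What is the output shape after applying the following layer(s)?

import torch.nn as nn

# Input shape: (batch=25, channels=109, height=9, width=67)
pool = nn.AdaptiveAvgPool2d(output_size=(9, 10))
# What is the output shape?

Input shape: (25, 109, 9, 67)
Output shape: (25, 109, 9, 10)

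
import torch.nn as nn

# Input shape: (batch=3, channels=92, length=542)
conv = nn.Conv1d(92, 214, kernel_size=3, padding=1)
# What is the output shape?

Input shape: (3, 92, 542)
Output shape: (3, 214, 542)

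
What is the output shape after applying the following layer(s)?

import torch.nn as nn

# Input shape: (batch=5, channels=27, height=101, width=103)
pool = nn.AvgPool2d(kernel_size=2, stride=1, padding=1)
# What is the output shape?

Input shape: (5, 27, 101, 103)
Output shape: (5, 27, 102, 104)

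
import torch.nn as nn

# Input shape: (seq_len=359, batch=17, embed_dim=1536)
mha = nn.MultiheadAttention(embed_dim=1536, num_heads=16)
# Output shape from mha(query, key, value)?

Input shape: (359, 17, 1536)
Output shape: (359, 17, 1536)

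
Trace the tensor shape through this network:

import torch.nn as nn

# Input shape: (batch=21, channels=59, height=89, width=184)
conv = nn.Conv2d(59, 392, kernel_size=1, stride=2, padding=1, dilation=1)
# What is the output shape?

Input shape: (21, 59, 89, 184)
Output shape: (21, 392, 46, 93)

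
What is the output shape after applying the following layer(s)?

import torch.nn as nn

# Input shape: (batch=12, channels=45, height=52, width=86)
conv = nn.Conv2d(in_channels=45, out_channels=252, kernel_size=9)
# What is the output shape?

Input shape: (12, 45, 52, 86)
Output shape: (12, 252, 44, 78)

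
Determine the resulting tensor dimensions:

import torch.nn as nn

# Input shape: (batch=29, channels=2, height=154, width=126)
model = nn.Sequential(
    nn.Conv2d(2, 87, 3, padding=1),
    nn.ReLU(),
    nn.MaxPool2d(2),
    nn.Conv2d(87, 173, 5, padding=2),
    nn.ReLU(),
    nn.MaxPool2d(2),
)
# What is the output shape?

Input shape: (29, 2, 154, 126)
  -> after first Conv2d: (29, 87, 154, 126)
  -> after first MaxPool2d: (29, 87, 77, 63)
  -> after second Conv2d: (29, 173, 77, 63)
Output shape: (29, 173, 38, 31)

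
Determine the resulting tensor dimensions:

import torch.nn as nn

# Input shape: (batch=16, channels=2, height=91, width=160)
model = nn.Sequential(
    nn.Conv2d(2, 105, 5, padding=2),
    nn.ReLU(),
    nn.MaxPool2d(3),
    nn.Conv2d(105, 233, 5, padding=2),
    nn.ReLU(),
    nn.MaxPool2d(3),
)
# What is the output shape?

Input shape: (16, 2, 91, 160)
  -> after first Conv2d: (16, 105, 91, 160)
  -> after first MaxPool2d: (16, 105, 30, 53)
  -> after second Conv2d: (16, 233, 30, 53)
Output shape: (16, 233, 10, 17)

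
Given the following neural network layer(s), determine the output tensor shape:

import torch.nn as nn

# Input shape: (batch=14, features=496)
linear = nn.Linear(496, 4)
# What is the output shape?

Input shape: (14, 496)
Output shape: (14, 4)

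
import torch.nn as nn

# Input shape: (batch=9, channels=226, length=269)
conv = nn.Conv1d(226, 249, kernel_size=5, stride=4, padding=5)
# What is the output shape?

Input shape: (9, 226, 269)
Output shape: (9, 249, 69)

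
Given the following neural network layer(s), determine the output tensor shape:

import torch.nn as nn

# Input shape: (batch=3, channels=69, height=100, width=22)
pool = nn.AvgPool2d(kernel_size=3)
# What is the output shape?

Input shape: (3, 69, 100, 22)
Output shape: (3, 69, 33, 7)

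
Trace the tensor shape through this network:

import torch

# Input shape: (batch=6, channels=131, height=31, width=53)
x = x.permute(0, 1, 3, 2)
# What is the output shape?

Input shape: (6, 131, 31, 53)
Output shape: (6, 131, 53, 31)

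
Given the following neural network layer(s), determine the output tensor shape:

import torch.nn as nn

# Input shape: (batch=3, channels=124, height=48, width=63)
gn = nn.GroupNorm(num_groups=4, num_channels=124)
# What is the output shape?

Input shape: (3, 124, 48, 63)
Output shape: (3, 124, 48, 63)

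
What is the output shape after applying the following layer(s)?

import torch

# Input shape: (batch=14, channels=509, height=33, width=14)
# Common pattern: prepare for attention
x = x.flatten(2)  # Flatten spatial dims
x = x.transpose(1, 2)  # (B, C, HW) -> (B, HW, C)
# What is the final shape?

Input shape: (14, 509, 33, 14)
  -> after flatten(2): (14, 509, 462)
Output shape: (14, 462, 509)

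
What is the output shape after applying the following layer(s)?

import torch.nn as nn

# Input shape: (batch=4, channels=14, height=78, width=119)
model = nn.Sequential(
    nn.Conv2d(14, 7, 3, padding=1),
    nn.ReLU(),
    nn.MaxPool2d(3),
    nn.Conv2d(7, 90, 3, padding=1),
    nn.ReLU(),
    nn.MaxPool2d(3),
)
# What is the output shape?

Input shape: (4, 14, 78, 119)
  -> after first Conv2d: (4, 7, 78, 119)
  -> after first MaxPool2d: (4, 7, 26, 39)
  -> after second Conv2d: (4, 90, 26, 39)
Output shape: (4, 90, 8, 13)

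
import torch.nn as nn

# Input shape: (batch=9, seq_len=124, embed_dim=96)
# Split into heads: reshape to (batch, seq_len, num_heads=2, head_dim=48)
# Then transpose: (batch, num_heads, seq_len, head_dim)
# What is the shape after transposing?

Input shape: (9, 124, 96)
  -> after reshape: (9, 124, 2, 48)
Output shape: (9, 2, 124, 48)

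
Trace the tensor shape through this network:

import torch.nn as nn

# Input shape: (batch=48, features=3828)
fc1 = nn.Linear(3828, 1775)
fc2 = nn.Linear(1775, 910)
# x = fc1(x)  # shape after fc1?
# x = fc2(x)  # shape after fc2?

Input shape: (48, 3828)
  -> after fc1: (48, 1775)
Output shape: (48, 910)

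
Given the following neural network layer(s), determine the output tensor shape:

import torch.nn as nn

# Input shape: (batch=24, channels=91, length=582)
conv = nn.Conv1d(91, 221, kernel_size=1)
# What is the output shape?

Input shape: (24, 91, 582)
Output shape: (24, 221, 582)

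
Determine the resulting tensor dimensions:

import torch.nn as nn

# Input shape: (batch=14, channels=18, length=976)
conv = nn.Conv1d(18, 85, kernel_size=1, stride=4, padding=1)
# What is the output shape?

Input shape: (14, 18, 976)
Output shape: (14, 85, 245)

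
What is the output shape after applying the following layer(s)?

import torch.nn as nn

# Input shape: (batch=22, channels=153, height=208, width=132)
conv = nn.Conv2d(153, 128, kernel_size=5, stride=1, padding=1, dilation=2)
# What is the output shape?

Input shape: (22, 153, 208, 132)
Output shape: (22, 128, 202, 126)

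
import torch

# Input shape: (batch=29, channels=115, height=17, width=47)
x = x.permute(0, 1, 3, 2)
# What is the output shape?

Input shape: (29, 115, 17, 47)
Output shape: (29, 115, 47, 17)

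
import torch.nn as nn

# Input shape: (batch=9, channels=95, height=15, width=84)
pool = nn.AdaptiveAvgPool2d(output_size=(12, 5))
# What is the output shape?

Input shape: (9, 95, 15, 84)
Output shape: (9, 95, 12, 5)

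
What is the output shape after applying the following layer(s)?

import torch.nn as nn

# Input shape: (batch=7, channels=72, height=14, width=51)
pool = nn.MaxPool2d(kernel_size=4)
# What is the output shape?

Input shape: (7, 72, 14, 51)
Output shape: (7, 72, 3, 12)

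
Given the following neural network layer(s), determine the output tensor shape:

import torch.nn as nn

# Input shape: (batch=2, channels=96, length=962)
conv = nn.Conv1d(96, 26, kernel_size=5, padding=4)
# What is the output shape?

Input shape: (2, 96, 962)
Output shape: (2, 26, 966)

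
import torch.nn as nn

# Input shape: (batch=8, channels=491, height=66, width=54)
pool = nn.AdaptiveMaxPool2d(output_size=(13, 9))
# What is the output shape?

Input shape: (8, 491, 66, 54)
Output shape: (8, 491, 13, 9)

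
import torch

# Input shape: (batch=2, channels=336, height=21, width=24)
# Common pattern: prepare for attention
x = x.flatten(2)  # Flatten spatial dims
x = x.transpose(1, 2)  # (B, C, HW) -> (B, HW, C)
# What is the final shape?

Input shape: (2, 336, 21, 24)
  -> after flatten(2): (2, 336, 504)
Output shape: (2, 504, 336)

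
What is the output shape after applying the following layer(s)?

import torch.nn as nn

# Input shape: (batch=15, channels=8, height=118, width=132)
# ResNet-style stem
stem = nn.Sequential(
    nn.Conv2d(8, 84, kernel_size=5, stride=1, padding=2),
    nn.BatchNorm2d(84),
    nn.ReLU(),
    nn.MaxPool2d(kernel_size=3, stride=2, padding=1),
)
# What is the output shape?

Input shape: (15, 8, 118, 132)
  -> after Conv2d 5x5 stride=1: (15, 84, 118, 132)
Output shape: (15, 84, 59, 66)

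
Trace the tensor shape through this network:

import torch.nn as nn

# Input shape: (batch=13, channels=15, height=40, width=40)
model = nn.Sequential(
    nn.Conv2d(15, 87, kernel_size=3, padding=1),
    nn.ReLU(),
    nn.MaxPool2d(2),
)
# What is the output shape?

Input shape: (13, 15, 40, 40)
  -> after Conv2d: (13, 87, 40, 40)
  -> after ReLU: (13, 87, 40, 40)
Output shape: (13, 87, 20, 20)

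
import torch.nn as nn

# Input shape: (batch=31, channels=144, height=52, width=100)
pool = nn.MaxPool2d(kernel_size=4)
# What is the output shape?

Input shape: (31, 144, 52, 100)
Output shape: (31, 144, 13, 25)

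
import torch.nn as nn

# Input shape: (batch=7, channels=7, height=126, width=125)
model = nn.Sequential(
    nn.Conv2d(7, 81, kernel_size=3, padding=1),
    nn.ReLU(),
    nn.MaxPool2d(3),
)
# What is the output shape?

Input shape: (7, 7, 126, 125)
  -> after Conv2d: (7, 81, 126, 125)
  -> after ReLU: (7, 81, 126, 125)
Output shape: (7, 81, 42, 41)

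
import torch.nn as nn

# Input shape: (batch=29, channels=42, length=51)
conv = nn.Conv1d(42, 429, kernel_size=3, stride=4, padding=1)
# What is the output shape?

Input shape: (29, 42, 51)
Output shape: (29, 429, 13)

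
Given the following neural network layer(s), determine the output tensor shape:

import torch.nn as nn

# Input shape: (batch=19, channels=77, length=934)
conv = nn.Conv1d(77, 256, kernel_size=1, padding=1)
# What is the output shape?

Input shape: (19, 77, 934)
Output shape: (19, 256, 936)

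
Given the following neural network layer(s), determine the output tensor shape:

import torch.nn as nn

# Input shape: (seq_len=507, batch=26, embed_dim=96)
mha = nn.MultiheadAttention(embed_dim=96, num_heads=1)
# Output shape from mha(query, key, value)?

Input shape: (507, 26, 96)
Output shape: (507, 26, 96)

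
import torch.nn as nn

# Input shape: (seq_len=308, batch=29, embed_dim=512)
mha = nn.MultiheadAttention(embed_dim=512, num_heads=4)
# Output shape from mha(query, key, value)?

Input shape: (308, 29, 512)
Output shape: (308, 29, 512)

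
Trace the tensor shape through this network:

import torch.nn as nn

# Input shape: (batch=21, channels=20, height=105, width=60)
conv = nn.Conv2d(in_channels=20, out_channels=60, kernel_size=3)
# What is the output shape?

Input shape: (21, 20, 105, 60)
Output shape: (21, 60, 103, 58)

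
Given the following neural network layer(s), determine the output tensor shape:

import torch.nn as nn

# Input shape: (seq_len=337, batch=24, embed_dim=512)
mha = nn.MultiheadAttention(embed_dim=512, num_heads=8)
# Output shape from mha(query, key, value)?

Input shape: (337, 24, 512)
Output shape: (337, 24, 512)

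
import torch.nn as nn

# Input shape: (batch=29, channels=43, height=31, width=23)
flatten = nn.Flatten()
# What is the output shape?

Input shape: (29, 43, 31, 23)
Output shape: (29, 30659)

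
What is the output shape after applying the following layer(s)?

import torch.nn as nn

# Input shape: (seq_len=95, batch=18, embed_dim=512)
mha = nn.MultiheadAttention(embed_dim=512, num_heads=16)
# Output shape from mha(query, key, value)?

Input shape: (95, 18, 512)
Output shape: (95, 18, 512)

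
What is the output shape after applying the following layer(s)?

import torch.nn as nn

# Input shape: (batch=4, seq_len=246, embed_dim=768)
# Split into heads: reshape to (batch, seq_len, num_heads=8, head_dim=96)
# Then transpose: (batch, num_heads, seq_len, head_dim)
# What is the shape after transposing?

Input shape: (4, 246, 768)
  -> after reshape: (4, 246, 8, 96)
Output shape: (4, 8, 246, 96)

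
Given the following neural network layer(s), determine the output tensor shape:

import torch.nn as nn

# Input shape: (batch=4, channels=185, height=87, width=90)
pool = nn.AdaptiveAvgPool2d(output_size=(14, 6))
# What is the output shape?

Input shape: (4, 185, 87, 90)
Output shape: (4, 185, 14, 6)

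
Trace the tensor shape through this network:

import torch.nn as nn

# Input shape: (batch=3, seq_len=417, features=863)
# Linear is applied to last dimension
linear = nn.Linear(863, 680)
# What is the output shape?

Input shape: (3, 417, 863)
Output shape: (3, 417, 680)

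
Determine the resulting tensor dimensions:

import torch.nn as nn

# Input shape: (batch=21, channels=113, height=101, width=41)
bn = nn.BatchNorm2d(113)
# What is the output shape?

Input shape: (21, 113, 101, 41)
Output shape: (21, 113, 101, 41)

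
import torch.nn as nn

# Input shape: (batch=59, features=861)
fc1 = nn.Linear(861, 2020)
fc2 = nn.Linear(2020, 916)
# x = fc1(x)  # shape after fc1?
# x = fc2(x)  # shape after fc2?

Input shape: (59, 861)
  -> after fc1: (59, 2020)
Output shape: (59, 916)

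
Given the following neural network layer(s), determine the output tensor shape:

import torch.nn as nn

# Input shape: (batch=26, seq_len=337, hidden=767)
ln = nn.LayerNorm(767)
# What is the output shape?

Input shape: (26, 337, 767)
Output shape: (26, 337, 767)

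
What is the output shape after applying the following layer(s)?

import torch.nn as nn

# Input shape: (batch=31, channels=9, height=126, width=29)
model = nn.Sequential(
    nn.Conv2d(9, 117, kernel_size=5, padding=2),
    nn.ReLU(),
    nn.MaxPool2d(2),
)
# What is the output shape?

Input shape: (31, 9, 126, 29)
  -> after Conv2d: (31, 117, 126, 29)
  -> after ReLU: (31, 117, 126, 29)
Output shape: (31, 117, 63, 14)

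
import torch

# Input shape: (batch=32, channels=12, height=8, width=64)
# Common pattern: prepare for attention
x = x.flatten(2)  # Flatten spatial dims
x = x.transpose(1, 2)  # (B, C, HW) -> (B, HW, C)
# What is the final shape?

Input shape: (32, 12, 8, 64)
  -> after flatten(2): (32, 12, 512)
Output shape: (32, 512, 12)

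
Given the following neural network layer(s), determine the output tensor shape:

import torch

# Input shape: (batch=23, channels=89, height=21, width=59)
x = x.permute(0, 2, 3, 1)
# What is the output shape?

Input shape: (23, 89, 21, 59)
Output shape: (23, 21, 59, 89)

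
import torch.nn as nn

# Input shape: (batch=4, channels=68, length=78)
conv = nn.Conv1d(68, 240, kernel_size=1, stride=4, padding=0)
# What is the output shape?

Input shape: (4, 68, 78)
Output shape: (4, 240, 20)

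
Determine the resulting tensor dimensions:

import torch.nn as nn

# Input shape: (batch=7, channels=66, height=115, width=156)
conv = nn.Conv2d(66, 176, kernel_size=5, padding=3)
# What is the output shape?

Input shape: (7, 66, 115, 156)
Output shape: (7, 176, 117, 158)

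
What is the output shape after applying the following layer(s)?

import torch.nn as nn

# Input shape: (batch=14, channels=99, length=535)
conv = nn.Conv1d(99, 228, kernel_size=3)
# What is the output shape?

Input shape: (14, 99, 535)
Output shape: (14, 228, 533)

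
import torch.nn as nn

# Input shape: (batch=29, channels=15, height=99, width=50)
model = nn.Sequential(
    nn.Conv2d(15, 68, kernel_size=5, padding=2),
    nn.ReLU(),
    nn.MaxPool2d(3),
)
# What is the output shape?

Input shape: (29, 15, 99, 50)
  -> after Conv2d: (29, 68, 99, 50)
  -> after ReLU: (29, 68, 99, 50)
Output shape: (29, 68, 33, 16)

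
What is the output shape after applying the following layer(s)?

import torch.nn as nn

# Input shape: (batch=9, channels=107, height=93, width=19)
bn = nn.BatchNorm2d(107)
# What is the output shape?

Input shape: (9, 107, 93, 19)
Output shape: (9, 107, 93, 19)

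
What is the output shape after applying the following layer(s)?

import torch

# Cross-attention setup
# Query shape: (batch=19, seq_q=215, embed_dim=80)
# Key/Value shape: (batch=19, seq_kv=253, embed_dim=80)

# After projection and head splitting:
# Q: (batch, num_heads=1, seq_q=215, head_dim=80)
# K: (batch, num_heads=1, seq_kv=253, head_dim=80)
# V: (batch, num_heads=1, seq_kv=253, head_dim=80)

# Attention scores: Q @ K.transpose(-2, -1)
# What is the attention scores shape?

Input shape: (19, 215, 80)
Output shape: (19, 1, 215, 253)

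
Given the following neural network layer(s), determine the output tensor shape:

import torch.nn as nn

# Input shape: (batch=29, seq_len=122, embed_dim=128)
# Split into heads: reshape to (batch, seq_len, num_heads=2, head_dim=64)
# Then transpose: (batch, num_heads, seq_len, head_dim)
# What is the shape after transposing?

Input shape: (29, 122, 128)
  -> after reshape: (29, 122, 2, 64)
Output shape: (29, 2, 122, 64)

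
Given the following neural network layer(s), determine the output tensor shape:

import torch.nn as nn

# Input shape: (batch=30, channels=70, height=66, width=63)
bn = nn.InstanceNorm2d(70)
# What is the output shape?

Input shape: (30, 70, 66, 63)
Output shape: (30, 70, 66, 63)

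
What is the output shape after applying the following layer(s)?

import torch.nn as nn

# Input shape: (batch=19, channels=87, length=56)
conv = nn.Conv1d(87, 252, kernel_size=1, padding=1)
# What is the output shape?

Input shape: (19, 87, 56)
Output shape: (19, 252, 58)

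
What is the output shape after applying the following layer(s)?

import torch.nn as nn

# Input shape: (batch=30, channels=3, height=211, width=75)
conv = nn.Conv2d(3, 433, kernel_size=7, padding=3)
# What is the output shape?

Input shape: (30, 3, 211, 75)
Output shape: (30, 433, 211, 75)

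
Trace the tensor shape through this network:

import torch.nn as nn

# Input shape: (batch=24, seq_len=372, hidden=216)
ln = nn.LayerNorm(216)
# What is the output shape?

Input shape: (24, 372, 216)
Output shape: (24, 372, 216)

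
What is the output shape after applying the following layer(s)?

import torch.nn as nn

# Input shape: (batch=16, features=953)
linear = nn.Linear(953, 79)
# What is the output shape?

Input shape: (16, 953)
Output shape: (16, 79)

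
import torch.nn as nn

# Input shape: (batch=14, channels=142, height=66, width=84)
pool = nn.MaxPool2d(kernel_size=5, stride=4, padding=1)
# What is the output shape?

Input shape: (14, 142, 66, 84)
Output shape: (14, 142, 16, 21)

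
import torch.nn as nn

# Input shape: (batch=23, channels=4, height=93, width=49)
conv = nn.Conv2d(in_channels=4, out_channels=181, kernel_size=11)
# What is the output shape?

Input shape: (23, 4, 93, 49)
Output shape: (23, 181, 83, 39)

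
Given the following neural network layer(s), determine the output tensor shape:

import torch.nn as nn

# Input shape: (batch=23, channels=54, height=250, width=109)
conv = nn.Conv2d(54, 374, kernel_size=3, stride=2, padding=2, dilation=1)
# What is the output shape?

Input shape: (23, 54, 250, 109)
Output shape: (23, 374, 126, 56)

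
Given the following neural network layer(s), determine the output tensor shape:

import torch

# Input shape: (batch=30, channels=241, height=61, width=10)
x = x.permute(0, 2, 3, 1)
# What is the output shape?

Input shape: (30, 241, 61, 10)
Output shape: (30, 61, 10, 241)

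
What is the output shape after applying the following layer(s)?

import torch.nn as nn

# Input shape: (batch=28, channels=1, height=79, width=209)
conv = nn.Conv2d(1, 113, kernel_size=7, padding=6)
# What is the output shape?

Input shape: (28, 1, 79, 209)
Output shape: (28, 113, 85, 215)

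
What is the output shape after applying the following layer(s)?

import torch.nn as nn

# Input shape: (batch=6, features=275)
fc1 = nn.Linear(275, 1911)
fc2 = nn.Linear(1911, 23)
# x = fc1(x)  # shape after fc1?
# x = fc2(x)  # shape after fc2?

Input shape: (6, 275)
  -> after fc1: (6, 1911)
Output shape: (6, 23)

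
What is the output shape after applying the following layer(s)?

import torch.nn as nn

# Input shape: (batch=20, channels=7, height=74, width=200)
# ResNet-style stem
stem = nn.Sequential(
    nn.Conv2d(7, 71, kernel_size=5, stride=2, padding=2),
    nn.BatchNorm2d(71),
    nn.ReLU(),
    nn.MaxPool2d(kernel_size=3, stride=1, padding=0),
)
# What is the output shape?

Input shape: (20, 7, 74, 200)
  -> after Conv2d 5x5 stride=2: (20, 71, 37, 100)
Output shape: (20, 71, 35, 98)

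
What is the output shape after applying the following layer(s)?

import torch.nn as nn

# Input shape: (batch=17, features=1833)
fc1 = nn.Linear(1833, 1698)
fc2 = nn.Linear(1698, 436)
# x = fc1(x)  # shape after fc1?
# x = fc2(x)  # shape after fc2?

Input shape: (17, 1833)
  -> after fc1: (17, 1698)
Output shape: (17, 436)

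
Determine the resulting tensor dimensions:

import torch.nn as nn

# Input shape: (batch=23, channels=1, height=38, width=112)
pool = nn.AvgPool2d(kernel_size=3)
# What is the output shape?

Input shape: (23, 1, 38, 112)
Output shape: (23, 1, 12, 37)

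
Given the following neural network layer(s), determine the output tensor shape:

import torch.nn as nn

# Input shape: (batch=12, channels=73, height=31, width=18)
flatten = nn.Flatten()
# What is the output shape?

Input shape: (12, 73, 31, 18)
Output shape: (12, 40734)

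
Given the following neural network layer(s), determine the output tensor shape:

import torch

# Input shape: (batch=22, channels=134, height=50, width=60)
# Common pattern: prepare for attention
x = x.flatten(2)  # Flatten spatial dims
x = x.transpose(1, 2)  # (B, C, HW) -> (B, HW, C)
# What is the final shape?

Input shape: (22, 134, 50, 60)
  -> after flatten(2): (22, 134, 3000)
Output shape: (22, 3000, 134)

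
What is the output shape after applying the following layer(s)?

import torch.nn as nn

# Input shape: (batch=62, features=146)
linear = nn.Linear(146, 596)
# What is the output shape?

Input shape: (62, 146)
Output shape: (62, 596)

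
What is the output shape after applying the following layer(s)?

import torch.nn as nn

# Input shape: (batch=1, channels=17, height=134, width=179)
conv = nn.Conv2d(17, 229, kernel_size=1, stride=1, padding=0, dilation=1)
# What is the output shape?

Input shape: (1, 17, 134, 179)
Output shape: (1, 229, 134, 179)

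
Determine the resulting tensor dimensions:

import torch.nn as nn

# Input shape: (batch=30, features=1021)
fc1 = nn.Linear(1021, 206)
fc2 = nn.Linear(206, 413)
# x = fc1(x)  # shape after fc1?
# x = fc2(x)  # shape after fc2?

Input shape: (30, 1021)
  -> after fc1: (30, 206)
Output shape: (30, 413)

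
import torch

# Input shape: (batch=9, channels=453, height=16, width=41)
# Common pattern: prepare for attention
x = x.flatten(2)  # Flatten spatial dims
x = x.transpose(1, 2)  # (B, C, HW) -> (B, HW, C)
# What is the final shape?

Input shape: (9, 453, 16, 41)
  -> after flatten(2): (9, 453, 656)
Output shape: (9, 656, 453)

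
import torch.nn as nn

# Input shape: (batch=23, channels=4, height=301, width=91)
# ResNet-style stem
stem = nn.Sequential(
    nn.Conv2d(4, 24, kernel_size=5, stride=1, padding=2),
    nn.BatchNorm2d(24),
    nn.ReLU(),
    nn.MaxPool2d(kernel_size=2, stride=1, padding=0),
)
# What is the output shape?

Input shape: (23, 4, 301, 91)
  -> after Conv2d 5x5 stride=1: (23, 24, 301, 91)
Output shape: (23, 24, 300, 90)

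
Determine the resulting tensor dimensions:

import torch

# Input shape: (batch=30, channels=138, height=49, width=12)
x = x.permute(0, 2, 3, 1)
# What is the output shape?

Input shape: (30, 138, 49, 12)
Output shape: (30, 49, 12, 138)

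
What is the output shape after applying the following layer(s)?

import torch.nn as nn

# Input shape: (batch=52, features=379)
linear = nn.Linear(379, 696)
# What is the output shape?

Input shape: (52, 379)
Output shape: (52, 696)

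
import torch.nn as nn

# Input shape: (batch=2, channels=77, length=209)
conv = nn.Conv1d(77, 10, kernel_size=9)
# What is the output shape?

Input shape: (2, 77, 209)
Output shape: (2, 10, 201)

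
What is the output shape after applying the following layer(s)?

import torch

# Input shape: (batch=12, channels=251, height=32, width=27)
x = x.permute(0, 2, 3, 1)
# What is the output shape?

Input shape: (12, 251, 32, 27)
Output shape: (12, 32, 27, 251)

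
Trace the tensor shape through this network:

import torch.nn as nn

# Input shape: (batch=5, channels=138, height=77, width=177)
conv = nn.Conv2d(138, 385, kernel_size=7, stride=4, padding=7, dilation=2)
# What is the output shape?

Input shape: (5, 138, 77, 177)
Output shape: (5, 385, 20, 45)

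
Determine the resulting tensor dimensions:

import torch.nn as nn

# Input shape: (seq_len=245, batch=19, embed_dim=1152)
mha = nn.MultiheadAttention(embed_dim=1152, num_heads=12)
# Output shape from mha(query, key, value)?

Input shape: (245, 19, 1152)
Output shape: (245, 19, 1152)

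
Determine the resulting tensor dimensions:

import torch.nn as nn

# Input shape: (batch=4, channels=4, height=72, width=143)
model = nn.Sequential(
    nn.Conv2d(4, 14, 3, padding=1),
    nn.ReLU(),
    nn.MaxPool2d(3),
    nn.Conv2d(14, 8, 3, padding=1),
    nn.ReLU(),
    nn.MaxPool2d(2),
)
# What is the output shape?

Input shape: (4, 4, 72, 143)
  -> after first Conv2d: (4, 14, 72, 143)
  -> after first MaxPool2d: (4, 14, 24, 47)
  -> after second Conv2d: (4, 8, 24, 47)
Output shape: (4, 8, 12, 23)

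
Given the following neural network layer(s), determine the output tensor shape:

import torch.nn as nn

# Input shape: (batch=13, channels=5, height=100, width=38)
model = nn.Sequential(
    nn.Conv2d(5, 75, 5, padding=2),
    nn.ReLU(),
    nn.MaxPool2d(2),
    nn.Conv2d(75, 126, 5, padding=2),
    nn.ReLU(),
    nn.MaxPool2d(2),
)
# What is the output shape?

Input shape: (13, 5, 100, 38)
  -> after first Conv2d: (13, 75, 100, 38)
  -> after first MaxPool2d: (13, 75, 50, 19)
  -> after second Conv2d: (13, 126, 50, 19)
Output shape: (13, 126, 25, 9)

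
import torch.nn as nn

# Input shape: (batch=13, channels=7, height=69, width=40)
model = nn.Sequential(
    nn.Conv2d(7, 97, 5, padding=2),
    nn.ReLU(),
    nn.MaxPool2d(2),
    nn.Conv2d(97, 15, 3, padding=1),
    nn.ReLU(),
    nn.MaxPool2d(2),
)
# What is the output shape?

Input shape: (13, 7, 69, 40)
  -> after first Conv2d: (13, 97, 69, 40)
  -> after first MaxPool2d: (13, 97, 34, 20)
  -> after second Conv2d: (13, 15, 34, 20)
Output shape: (13, 15, 17, 10)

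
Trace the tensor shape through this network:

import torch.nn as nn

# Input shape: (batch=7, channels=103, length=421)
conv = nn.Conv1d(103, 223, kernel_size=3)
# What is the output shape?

Input shape: (7, 103, 421)
Output shape: (7, 223, 419)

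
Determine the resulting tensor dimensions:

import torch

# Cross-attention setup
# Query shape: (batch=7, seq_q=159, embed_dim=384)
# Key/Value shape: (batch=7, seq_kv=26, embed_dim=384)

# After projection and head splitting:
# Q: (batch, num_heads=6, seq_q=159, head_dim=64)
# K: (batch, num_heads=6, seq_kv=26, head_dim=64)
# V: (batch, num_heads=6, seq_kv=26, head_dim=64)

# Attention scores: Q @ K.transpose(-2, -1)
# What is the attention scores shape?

Input shape: (7, 159, 384)
Output shape: (7, 6, 159, 26)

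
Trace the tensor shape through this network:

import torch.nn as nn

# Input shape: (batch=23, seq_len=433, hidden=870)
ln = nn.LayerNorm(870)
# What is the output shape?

Input shape: (23, 433, 870)
Output shape: (23, 433, 870)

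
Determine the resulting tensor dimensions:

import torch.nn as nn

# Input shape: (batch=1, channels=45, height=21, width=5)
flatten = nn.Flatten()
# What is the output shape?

Input shape: (1, 45, 21, 5)
Output shape: (1, 4725)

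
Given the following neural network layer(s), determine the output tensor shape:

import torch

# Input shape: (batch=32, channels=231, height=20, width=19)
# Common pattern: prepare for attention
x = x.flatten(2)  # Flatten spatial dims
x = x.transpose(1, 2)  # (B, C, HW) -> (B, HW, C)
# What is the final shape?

Input shape: (32, 231, 20, 19)
  -> after flatten(2): (32, 231, 380)
Output shape: (32, 380, 231)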